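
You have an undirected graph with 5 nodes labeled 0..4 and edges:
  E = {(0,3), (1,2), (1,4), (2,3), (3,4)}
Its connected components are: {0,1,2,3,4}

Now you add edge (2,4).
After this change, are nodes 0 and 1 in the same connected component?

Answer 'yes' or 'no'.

Initial components: {0,1,2,3,4}
Adding edge (2,4): both already in same component {0,1,2,3,4}. No change.
New components: {0,1,2,3,4}
Are 0 and 1 in the same component? yes

Answer: yes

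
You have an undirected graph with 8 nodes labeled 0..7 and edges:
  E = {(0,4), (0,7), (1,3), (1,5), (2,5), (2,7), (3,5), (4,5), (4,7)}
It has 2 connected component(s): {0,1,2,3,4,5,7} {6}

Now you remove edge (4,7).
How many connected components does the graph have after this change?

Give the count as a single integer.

Answer: 2

Derivation:
Initial component count: 2
Remove (4,7): not a bridge. Count unchanged: 2.
  After removal, components: {0,1,2,3,4,5,7} {6}
New component count: 2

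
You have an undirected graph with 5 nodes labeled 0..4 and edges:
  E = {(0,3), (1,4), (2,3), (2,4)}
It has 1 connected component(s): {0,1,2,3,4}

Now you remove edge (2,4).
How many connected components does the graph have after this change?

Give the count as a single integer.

Answer: 2

Derivation:
Initial component count: 1
Remove (2,4): it was a bridge. Count increases: 1 -> 2.
  After removal, components: {0,2,3} {1,4}
New component count: 2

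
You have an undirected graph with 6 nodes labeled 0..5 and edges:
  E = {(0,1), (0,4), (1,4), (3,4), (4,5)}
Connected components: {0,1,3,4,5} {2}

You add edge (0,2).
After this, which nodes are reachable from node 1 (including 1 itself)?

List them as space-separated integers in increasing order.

Answer: 0 1 2 3 4 5

Derivation:
Before: nodes reachable from 1: {0,1,3,4,5}
Adding (0,2): merges 1's component with another. Reachability grows.
After: nodes reachable from 1: {0,1,2,3,4,5}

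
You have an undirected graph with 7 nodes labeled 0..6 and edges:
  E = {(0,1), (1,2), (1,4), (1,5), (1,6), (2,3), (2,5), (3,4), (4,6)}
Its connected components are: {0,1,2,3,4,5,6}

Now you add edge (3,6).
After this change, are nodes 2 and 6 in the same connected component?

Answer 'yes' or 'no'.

Initial components: {0,1,2,3,4,5,6}
Adding edge (3,6): both already in same component {0,1,2,3,4,5,6}. No change.
New components: {0,1,2,3,4,5,6}
Are 2 and 6 in the same component? yes

Answer: yes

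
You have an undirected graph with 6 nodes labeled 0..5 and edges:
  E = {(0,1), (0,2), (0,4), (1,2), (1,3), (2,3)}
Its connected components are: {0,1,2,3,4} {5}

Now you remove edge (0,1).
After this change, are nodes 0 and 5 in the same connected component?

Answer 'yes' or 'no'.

Initial components: {0,1,2,3,4} {5}
Removing edge (0,1): not a bridge — component count unchanged at 2.
New components: {0,1,2,3,4} {5}
Are 0 and 5 in the same component? no

Answer: no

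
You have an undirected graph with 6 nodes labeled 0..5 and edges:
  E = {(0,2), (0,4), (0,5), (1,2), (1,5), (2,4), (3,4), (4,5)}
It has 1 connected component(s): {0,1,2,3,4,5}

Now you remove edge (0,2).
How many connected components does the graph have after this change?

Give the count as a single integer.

Answer: 1

Derivation:
Initial component count: 1
Remove (0,2): not a bridge. Count unchanged: 1.
  After removal, components: {0,1,2,3,4,5}
New component count: 1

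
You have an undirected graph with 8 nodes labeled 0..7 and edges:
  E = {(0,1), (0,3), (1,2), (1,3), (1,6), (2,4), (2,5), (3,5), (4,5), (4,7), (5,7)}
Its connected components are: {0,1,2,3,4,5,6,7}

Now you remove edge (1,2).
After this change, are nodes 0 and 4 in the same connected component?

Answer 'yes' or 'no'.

Answer: yes

Derivation:
Initial components: {0,1,2,3,4,5,6,7}
Removing edge (1,2): not a bridge — component count unchanged at 1.
New components: {0,1,2,3,4,5,6,7}
Are 0 and 4 in the same component? yes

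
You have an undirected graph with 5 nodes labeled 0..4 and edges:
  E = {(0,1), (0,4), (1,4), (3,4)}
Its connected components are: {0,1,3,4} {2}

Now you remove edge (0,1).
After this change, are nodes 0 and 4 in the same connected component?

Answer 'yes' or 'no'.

Answer: yes

Derivation:
Initial components: {0,1,3,4} {2}
Removing edge (0,1): not a bridge — component count unchanged at 2.
New components: {0,1,3,4} {2}
Are 0 and 4 in the same component? yes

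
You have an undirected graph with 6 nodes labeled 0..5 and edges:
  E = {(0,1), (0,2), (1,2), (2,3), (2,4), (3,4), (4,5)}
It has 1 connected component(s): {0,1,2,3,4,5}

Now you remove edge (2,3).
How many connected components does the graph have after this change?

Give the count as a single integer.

Initial component count: 1
Remove (2,3): not a bridge. Count unchanged: 1.
  After removal, components: {0,1,2,3,4,5}
New component count: 1

Answer: 1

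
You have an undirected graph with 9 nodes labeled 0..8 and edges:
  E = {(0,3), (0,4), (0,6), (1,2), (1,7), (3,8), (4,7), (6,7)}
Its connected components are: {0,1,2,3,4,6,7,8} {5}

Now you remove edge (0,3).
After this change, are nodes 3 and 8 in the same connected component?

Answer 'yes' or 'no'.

Answer: yes

Derivation:
Initial components: {0,1,2,3,4,6,7,8} {5}
Removing edge (0,3): it was a bridge — component count 2 -> 3.
New components: {0,1,2,4,6,7} {3,8} {5}
Are 3 and 8 in the same component? yes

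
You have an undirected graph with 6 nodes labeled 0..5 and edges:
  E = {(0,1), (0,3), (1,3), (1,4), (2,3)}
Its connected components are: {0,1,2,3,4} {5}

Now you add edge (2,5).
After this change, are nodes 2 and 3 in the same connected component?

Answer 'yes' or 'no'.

Initial components: {0,1,2,3,4} {5}
Adding edge (2,5): merges {0,1,2,3,4} and {5}.
New components: {0,1,2,3,4,5}
Are 2 and 3 in the same component? yes

Answer: yes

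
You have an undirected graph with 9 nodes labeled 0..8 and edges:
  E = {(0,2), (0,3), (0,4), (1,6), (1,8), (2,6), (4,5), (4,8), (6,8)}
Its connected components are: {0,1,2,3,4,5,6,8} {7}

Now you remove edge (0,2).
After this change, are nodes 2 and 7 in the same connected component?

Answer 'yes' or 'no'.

Initial components: {0,1,2,3,4,5,6,8} {7}
Removing edge (0,2): not a bridge — component count unchanged at 2.
New components: {0,1,2,3,4,5,6,8} {7}
Are 2 and 7 in the same component? no

Answer: no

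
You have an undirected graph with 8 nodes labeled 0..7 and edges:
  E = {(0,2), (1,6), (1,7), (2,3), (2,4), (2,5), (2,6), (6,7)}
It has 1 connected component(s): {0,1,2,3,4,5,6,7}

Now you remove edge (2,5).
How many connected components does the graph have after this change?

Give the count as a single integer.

Answer: 2

Derivation:
Initial component count: 1
Remove (2,5): it was a bridge. Count increases: 1 -> 2.
  After removal, components: {0,1,2,3,4,6,7} {5}
New component count: 2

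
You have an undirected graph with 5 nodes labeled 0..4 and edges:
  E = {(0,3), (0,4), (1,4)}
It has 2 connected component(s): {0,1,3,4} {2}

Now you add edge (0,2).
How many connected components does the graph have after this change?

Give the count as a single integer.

Answer: 1

Derivation:
Initial component count: 2
Add (0,2): merges two components. Count decreases: 2 -> 1.
New component count: 1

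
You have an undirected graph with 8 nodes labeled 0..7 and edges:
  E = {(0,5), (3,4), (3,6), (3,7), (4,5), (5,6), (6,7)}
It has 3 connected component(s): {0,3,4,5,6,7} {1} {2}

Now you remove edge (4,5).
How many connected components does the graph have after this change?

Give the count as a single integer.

Initial component count: 3
Remove (4,5): not a bridge. Count unchanged: 3.
  After removal, components: {0,3,4,5,6,7} {1} {2}
New component count: 3

Answer: 3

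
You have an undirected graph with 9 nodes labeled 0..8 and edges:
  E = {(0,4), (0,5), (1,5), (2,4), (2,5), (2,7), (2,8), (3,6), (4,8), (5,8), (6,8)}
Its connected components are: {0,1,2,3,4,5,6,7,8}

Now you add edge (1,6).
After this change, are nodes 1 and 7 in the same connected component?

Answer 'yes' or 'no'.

Answer: yes

Derivation:
Initial components: {0,1,2,3,4,5,6,7,8}
Adding edge (1,6): both already in same component {0,1,2,3,4,5,6,7,8}. No change.
New components: {0,1,2,3,4,5,6,7,8}
Are 1 and 7 in the same component? yes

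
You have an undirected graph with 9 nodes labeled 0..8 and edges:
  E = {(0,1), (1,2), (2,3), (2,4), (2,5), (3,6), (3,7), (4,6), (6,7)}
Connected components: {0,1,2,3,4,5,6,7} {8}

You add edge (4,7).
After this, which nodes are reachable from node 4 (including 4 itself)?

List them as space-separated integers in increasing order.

Answer: 0 1 2 3 4 5 6 7

Derivation:
Before: nodes reachable from 4: {0,1,2,3,4,5,6,7}
Adding (4,7): both endpoints already in same component. Reachability from 4 unchanged.
After: nodes reachable from 4: {0,1,2,3,4,5,6,7}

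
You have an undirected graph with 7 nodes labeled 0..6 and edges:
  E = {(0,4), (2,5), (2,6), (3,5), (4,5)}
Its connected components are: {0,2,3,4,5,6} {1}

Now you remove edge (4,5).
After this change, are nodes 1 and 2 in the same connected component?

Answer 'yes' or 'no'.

Answer: no

Derivation:
Initial components: {0,2,3,4,5,6} {1}
Removing edge (4,5): it was a bridge — component count 2 -> 3.
New components: {0,4} {1} {2,3,5,6}
Are 1 and 2 in the same component? no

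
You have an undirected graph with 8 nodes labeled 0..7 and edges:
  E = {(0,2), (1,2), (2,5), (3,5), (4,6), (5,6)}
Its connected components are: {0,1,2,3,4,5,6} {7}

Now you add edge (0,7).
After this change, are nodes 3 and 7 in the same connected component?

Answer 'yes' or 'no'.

Initial components: {0,1,2,3,4,5,6} {7}
Adding edge (0,7): merges {0,1,2,3,4,5,6} and {7}.
New components: {0,1,2,3,4,5,6,7}
Are 3 and 7 in the same component? yes

Answer: yes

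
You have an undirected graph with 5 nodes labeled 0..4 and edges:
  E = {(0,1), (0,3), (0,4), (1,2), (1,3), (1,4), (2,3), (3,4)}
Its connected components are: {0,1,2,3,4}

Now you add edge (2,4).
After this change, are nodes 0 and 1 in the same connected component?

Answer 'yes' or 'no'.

Answer: yes

Derivation:
Initial components: {0,1,2,3,4}
Adding edge (2,4): both already in same component {0,1,2,3,4}. No change.
New components: {0,1,2,3,4}
Are 0 and 1 in the same component? yes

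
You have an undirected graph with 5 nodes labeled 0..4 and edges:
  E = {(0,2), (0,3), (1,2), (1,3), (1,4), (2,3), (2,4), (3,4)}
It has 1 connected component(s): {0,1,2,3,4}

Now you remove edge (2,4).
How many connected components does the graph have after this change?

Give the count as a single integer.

Answer: 1

Derivation:
Initial component count: 1
Remove (2,4): not a bridge. Count unchanged: 1.
  After removal, components: {0,1,2,3,4}
New component count: 1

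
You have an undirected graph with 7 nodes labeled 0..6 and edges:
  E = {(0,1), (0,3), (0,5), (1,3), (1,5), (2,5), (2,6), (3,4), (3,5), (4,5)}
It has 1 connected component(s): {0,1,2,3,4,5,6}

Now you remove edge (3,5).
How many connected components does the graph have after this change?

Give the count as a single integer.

Answer: 1

Derivation:
Initial component count: 1
Remove (3,5): not a bridge. Count unchanged: 1.
  After removal, components: {0,1,2,3,4,5,6}
New component count: 1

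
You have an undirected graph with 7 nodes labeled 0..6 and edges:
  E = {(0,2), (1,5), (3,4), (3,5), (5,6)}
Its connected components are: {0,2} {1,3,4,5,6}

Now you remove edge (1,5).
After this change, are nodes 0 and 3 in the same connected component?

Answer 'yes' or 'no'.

Answer: no

Derivation:
Initial components: {0,2} {1,3,4,5,6}
Removing edge (1,5): it was a bridge — component count 2 -> 3.
New components: {0,2} {1} {3,4,5,6}
Are 0 and 3 in the same component? no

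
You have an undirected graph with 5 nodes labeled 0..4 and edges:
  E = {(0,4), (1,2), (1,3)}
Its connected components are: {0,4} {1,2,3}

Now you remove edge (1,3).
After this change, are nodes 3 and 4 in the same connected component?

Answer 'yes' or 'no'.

Answer: no

Derivation:
Initial components: {0,4} {1,2,3}
Removing edge (1,3): it was a bridge — component count 2 -> 3.
New components: {0,4} {1,2} {3}
Are 3 and 4 in the same component? no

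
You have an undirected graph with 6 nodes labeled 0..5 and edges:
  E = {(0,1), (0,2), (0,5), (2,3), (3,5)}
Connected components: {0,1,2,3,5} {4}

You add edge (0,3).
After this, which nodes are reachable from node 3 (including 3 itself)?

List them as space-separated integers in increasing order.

Before: nodes reachable from 3: {0,1,2,3,5}
Adding (0,3): both endpoints already in same component. Reachability from 3 unchanged.
After: nodes reachable from 3: {0,1,2,3,5}

Answer: 0 1 2 3 5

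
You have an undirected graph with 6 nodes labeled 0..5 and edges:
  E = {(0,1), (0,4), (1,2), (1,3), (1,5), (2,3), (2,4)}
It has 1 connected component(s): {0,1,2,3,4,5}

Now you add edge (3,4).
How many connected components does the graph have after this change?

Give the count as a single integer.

Initial component count: 1
Add (3,4): endpoints already in same component. Count unchanged: 1.
New component count: 1

Answer: 1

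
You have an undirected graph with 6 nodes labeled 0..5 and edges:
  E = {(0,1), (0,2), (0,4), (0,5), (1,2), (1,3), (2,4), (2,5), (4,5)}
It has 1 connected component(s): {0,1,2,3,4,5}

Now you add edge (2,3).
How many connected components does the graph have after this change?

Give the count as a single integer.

Answer: 1

Derivation:
Initial component count: 1
Add (2,3): endpoints already in same component. Count unchanged: 1.
New component count: 1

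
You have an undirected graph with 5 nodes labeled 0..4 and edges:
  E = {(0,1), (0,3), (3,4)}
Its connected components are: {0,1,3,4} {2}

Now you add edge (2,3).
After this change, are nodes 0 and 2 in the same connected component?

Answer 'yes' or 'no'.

Answer: yes

Derivation:
Initial components: {0,1,3,4} {2}
Adding edge (2,3): merges {2} and {0,1,3,4}.
New components: {0,1,2,3,4}
Are 0 and 2 in the same component? yes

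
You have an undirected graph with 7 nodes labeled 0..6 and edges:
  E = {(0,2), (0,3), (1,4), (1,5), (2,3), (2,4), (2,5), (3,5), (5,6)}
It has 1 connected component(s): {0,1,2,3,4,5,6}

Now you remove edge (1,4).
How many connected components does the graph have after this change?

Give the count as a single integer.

Answer: 1

Derivation:
Initial component count: 1
Remove (1,4): not a bridge. Count unchanged: 1.
  After removal, components: {0,1,2,3,4,5,6}
New component count: 1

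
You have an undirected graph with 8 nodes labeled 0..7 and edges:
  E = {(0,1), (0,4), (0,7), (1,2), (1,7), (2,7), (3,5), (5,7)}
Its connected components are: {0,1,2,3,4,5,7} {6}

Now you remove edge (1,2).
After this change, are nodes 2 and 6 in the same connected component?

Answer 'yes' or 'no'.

Answer: no

Derivation:
Initial components: {0,1,2,3,4,5,7} {6}
Removing edge (1,2): not a bridge — component count unchanged at 2.
New components: {0,1,2,3,4,5,7} {6}
Are 2 and 6 in the same component? no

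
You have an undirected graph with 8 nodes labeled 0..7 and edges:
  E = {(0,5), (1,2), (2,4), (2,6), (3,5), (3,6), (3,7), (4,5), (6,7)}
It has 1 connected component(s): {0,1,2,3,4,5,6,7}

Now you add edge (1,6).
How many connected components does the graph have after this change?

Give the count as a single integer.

Initial component count: 1
Add (1,6): endpoints already in same component. Count unchanged: 1.
New component count: 1

Answer: 1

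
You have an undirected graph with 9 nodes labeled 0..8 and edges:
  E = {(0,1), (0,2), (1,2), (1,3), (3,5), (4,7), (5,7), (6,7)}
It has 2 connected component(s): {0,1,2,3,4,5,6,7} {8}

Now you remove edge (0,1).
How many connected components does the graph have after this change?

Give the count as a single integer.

Initial component count: 2
Remove (0,1): not a bridge. Count unchanged: 2.
  After removal, components: {0,1,2,3,4,5,6,7} {8}
New component count: 2

Answer: 2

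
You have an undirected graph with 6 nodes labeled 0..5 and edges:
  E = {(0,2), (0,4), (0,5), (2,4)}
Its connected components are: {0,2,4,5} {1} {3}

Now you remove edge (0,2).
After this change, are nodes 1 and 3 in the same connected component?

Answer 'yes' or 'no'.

Answer: no

Derivation:
Initial components: {0,2,4,5} {1} {3}
Removing edge (0,2): not a bridge — component count unchanged at 3.
New components: {0,2,4,5} {1} {3}
Are 1 and 3 in the same component? no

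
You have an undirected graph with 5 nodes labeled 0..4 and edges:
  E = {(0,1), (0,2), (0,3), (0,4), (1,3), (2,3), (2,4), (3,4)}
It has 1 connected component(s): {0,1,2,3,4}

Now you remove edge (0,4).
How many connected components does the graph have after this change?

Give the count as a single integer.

Answer: 1

Derivation:
Initial component count: 1
Remove (0,4): not a bridge. Count unchanged: 1.
  After removal, components: {0,1,2,3,4}
New component count: 1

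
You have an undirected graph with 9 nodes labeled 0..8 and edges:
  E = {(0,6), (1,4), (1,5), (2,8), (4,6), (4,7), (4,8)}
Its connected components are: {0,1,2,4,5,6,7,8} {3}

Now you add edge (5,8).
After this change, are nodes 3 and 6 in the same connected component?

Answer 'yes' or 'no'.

Initial components: {0,1,2,4,5,6,7,8} {3}
Adding edge (5,8): both already in same component {0,1,2,4,5,6,7,8}. No change.
New components: {0,1,2,4,5,6,7,8} {3}
Are 3 and 6 in the same component? no

Answer: no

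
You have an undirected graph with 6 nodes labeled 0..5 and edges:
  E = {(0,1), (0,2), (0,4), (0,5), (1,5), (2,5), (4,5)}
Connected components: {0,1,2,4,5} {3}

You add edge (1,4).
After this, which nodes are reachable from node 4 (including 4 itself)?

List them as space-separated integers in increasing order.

Answer: 0 1 2 4 5

Derivation:
Before: nodes reachable from 4: {0,1,2,4,5}
Adding (1,4): both endpoints already in same component. Reachability from 4 unchanged.
After: nodes reachable from 4: {0,1,2,4,5}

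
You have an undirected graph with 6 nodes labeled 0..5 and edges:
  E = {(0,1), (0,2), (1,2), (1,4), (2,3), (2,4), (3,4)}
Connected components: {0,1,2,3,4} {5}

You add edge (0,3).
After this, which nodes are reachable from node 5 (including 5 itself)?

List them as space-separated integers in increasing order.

Answer: 5

Derivation:
Before: nodes reachable from 5: {5}
Adding (0,3): both endpoints already in same component. Reachability from 5 unchanged.
After: nodes reachable from 5: {5}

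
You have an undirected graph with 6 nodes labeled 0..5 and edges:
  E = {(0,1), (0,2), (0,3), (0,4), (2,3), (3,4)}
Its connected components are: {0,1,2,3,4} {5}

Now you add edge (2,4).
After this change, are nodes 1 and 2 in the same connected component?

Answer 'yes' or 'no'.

Answer: yes

Derivation:
Initial components: {0,1,2,3,4} {5}
Adding edge (2,4): both already in same component {0,1,2,3,4}. No change.
New components: {0,1,2,3,4} {5}
Are 1 and 2 in the same component? yes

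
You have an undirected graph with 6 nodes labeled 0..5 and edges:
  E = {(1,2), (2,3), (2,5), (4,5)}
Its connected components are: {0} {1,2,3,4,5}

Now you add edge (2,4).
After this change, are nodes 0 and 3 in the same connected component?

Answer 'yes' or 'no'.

Initial components: {0} {1,2,3,4,5}
Adding edge (2,4): both already in same component {1,2,3,4,5}. No change.
New components: {0} {1,2,3,4,5}
Are 0 and 3 in the same component? no

Answer: no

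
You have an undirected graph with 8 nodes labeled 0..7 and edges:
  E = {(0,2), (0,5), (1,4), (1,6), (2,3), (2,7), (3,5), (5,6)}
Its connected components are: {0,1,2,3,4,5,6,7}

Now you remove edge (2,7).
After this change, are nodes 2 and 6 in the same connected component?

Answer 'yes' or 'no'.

Answer: yes

Derivation:
Initial components: {0,1,2,3,4,5,6,7}
Removing edge (2,7): it was a bridge — component count 1 -> 2.
New components: {0,1,2,3,4,5,6} {7}
Are 2 and 6 in the same component? yes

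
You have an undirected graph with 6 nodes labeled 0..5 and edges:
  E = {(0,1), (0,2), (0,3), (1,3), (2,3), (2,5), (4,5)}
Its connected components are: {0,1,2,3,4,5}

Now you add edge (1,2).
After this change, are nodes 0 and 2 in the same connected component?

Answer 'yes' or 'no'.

Answer: yes

Derivation:
Initial components: {0,1,2,3,4,5}
Adding edge (1,2): both already in same component {0,1,2,3,4,5}. No change.
New components: {0,1,2,3,4,5}
Are 0 and 2 in the same component? yes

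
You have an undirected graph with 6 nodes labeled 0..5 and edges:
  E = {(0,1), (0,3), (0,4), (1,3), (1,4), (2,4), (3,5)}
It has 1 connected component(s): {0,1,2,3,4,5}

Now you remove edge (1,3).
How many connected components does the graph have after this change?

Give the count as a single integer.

Answer: 1

Derivation:
Initial component count: 1
Remove (1,3): not a bridge. Count unchanged: 1.
  After removal, components: {0,1,2,3,4,5}
New component count: 1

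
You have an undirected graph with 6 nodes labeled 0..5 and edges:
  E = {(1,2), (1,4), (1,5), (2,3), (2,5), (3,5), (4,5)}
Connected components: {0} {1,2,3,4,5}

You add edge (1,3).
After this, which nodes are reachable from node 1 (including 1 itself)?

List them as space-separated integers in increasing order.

Before: nodes reachable from 1: {1,2,3,4,5}
Adding (1,3): both endpoints already in same component. Reachability from 1 unchanged.
After: nodes reachable from 1: {1,2,3,4,5}

Answer: 1 2 3 4 5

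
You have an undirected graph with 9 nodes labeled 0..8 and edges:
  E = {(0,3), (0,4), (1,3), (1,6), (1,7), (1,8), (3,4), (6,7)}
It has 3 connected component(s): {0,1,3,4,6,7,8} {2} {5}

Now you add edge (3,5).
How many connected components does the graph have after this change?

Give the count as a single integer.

Answer: 2

Derivation:
Initial component count: 3
Add (3,5): merges two components. Count decreases: 3 -> 2.
New component count: 2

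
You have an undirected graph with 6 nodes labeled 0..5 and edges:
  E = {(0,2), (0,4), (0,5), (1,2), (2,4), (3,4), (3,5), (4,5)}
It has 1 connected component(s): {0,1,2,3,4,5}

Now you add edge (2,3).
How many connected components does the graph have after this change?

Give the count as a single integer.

Initial component count: 1
Add (2,3): endpoints already in same component. Count unchanged: 1.
New component count: 1

Answer: 1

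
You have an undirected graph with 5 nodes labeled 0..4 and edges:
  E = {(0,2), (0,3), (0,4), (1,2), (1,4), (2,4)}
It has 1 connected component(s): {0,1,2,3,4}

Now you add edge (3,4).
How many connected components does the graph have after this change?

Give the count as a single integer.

Answer: 1

Derivation:
Initial component count: 1
Add (3,4): endpoints already in same component. Count unchanged: 1.
New component count: 1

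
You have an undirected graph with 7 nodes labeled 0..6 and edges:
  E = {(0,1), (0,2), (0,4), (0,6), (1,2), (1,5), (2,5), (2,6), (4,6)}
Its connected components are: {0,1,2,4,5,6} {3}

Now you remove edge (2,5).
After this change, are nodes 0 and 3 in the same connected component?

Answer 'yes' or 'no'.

Answer: no

Derivation:
Initial components: {0,1,2,4,5,6} {3}
Removing edge (2,5): not a bridge — component count unchanged at 2.
New components: {0,1,2,4,5,6} {3}
Are 0 and 3 in the same component? no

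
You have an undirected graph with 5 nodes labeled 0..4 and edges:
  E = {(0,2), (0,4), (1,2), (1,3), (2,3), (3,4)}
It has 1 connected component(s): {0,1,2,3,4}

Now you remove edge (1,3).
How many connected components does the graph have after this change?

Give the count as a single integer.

Answer: 1

Derivation:
Initial component count: 1
Remove (1,3): not a bridge. Count unchanged: 1.
  After removal, components: {0,1,2,3,4}
New component count: 1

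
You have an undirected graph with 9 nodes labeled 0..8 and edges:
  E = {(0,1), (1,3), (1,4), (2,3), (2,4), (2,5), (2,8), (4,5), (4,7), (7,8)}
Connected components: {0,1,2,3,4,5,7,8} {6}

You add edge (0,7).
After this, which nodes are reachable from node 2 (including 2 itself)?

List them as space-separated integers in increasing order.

Before: nodes reachable from 2: {0,1,2,3,4,5,7,8}
Adding (0,7): both endpoints already in same component. Reachability from 2 unchanged.
After: nodes reachable from 2: {0,1,2,3,4,5,7,8}

Answer: 0 1 2 3 4 5 7 8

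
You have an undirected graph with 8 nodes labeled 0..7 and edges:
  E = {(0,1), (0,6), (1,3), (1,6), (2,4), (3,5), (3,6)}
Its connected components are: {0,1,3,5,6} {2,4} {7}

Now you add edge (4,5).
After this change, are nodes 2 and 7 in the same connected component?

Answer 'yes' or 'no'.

Answer: no

Derivation:
Initial components: {0,1,3,5,6} {2,4} {7}
Adding edge (4,5): merges {2,4} and {0,1,3,5,6}.
New components: {0,1,2,3,4,5,6} {7}
Are 2 and 7 in the same component? no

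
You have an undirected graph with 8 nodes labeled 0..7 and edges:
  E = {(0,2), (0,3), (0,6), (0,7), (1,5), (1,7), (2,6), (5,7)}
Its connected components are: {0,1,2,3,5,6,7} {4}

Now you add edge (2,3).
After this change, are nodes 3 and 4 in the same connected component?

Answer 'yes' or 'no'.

Initial components: {0,1,2,3,5,6,7} {4}
Adding edge (2,3): both already in same component {0,1,2,3,5,6,7}. No change.
New components: {0,1,2,3,5,6,7} {4}
Are 3 and 4 in the same component? no

Answer: no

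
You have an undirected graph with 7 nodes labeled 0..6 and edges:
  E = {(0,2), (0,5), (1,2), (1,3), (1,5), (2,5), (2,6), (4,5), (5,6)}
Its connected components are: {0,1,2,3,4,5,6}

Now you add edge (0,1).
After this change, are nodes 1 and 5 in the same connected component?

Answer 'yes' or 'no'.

Initial components: {0,1,2,3,4,5,6}
Adding edge (0,1): both already in same component {0,1,2,3,4,5,6}. No change.
New components: {0,1,2,3,4,5,6}
Are 1 and 5 in the same component? yes

Answer: yes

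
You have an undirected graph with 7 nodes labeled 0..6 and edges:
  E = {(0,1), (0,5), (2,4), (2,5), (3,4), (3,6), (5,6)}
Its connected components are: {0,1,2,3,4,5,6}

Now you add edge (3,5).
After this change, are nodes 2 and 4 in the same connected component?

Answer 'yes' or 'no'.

Answer: yes

Derivation:
Initial components: {0,1,2,3,4,5,6}
Adding edge (3,5): both already in same component {0,1,2,3,4,5,6}. No change.
New components: {0,1,2,3,4,5,6}
Are 2 and 4 in the same component? yes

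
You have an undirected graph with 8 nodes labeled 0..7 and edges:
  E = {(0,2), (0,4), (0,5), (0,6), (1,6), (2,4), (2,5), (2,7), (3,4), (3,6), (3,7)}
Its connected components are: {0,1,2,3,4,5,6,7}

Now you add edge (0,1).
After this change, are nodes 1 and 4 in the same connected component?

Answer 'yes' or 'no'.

Initial components: {0,1,2,3,4,5,6,7}
Adding edge (0,1): both already in same component {0,1,2,3,4,5,6,7}. No change.
New components: {0,1,2,3,4,5,6,7}
Are 1 and 4 in the same component? yes

Answer: yes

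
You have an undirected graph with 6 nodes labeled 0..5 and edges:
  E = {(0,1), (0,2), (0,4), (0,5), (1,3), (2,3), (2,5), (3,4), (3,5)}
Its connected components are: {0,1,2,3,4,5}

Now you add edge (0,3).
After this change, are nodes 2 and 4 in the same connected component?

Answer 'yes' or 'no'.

Answer: yes

Derivation:
Initial components: {0,1,2,3,4,5}
Adding edge (0,3): both already in same component {0,1,2,3,4,5}. No change.
New components: {0,1,2,3,4,5}
Are 2 and 4 in the same component? yes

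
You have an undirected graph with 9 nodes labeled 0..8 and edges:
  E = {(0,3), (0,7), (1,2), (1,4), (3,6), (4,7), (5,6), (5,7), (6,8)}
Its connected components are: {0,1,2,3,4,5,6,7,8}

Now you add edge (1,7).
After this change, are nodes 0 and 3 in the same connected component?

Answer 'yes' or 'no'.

Initial components: {0,1,2,3,4,5,6,7,8}
Adding edge (1,7): both already in same component {0,1,2,3,4,5,6,7,8}. No change.
New components: {0,1,2,3,4,5,6,7,8}
Are 0 and 3 in the same component? yes

Answer: yes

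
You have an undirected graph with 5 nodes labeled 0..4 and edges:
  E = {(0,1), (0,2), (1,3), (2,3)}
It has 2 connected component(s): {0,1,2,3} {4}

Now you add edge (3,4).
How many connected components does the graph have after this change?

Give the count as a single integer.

Answer: 1

Derivation:
Initial component count: 2
Add (3,4): merges two components. Count decreases: 2 -> 1.
New component count: 1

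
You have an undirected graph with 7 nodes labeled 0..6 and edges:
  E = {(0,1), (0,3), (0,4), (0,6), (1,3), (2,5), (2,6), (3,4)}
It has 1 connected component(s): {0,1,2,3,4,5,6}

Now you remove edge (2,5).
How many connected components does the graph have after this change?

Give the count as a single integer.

Answer: 2

Derivation:
Initial component count: 1
Remove (2,5): it was a bridge. Count increases: 1 -> 2.
  After removal, components: {0,1,2,3,4,6} {5}
New component count: 2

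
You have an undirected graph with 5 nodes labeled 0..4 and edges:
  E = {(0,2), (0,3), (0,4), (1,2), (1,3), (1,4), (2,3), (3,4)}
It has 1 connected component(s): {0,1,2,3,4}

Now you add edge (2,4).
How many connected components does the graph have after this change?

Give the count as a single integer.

Initial component count: 1
Add (2,4): endpoints already in same component. Count unchanged: 1.
New component count: 1

Answer: 1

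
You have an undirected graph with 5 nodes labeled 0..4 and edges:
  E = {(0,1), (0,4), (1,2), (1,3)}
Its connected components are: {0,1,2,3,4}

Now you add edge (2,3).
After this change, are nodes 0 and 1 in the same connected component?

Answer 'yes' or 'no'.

Answer: yes

Derivation:
Initial components: {0,1,2,3,4}
Adding edge (2,3): both already in same component {0,1,2,3,4}. No change.
New components: {0,1,2,3,4}
Are 0 and 1 in the same component? yes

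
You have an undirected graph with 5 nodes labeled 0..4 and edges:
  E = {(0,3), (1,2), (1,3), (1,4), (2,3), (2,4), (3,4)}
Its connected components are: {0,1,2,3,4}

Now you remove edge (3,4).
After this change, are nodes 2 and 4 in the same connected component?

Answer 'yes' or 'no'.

Answer: yes

Derivation:
Initial components: {0,1,2,3,4}
Removing edge (3,4): not a bridge — component count unchanged at 1.
New components: {0,1,2,3,4}
Are 2 and 4 in the same component? yes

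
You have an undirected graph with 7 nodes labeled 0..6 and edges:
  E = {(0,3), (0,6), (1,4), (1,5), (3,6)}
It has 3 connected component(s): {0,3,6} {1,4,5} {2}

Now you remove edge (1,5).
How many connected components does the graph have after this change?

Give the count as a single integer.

Initial component count: 3
Remove (1,5): it was a bridge. Count increases: 3 -> 4.
  After removal, components: {0,3,6} {1,4} {2} {5}
New component count: 4

Answer: 4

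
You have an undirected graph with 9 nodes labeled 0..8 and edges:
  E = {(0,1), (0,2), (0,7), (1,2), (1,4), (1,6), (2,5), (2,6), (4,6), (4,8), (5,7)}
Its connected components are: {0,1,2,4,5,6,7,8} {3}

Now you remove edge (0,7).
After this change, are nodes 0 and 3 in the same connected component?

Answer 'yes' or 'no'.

Answer: no

Derivation:
Initial components: {0,1,2,4,5,6,7,8} {3}
Removing edge (0,7): not a bridge — component count unchanged at 2.
New components: {0,1,2,4,5,6,7,8} {3}
Are 0 and 3 in the same component? no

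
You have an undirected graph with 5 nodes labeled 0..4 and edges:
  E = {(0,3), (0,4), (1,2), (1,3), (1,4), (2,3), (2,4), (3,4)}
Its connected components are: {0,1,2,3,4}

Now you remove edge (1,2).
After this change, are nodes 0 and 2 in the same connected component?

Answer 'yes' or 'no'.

Initial components: {0,1,2,3,4}
Removing edge (1,2): not a bridge — component count unchanged at 1.
New components: {0,1,2,3,4}
Are 0 and 2 in the same component? yes

Answer: yes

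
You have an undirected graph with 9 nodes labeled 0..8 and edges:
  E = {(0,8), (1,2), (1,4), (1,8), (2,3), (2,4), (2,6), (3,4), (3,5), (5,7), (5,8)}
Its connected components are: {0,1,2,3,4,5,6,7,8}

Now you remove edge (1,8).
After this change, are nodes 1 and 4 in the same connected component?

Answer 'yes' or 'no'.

Initial components: {0,1,2,3,4,5,6,7,8}
Removing edge (1,8): not a bridge — component count unchanged at 1.
New components: {0,1,2,3,4,5,6,7,8}
Are 1 and 4 in the same component? yes

Answer: yes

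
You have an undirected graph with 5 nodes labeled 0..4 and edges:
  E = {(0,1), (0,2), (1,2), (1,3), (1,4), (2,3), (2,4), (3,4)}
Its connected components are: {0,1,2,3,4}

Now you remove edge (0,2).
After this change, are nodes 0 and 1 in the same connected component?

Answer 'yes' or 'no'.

Initial components: {0,1,2,3,4}
Removing edge (0,2): not a bridge — component count unchanged at 1.
New components: {0,1,2,3,4}
Are 0 and 1 in the same component? yes

Answer: yes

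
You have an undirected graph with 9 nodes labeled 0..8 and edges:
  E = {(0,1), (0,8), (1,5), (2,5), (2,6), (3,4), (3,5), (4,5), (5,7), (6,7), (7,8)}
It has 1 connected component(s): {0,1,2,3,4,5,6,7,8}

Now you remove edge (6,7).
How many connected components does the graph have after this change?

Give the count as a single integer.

Initial component count: 1
Remove (6,7): not a bridge. Count unchanged: 1.
  After removal, components: {0,1,2,3,4,5,6,7,8}
New component count: 1

Answer: 1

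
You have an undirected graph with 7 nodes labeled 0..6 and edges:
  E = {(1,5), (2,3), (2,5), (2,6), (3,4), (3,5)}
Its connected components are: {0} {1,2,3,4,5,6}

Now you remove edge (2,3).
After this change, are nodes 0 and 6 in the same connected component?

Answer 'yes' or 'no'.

Initial components: {0} {1,2,3,4,5,6}
Removing edge (2,3): not a bridge — component count unchanged at 2.
New components: {0} {1,2,3,4,5,6}
Are 0 and 6 in the same component? no

Answer: no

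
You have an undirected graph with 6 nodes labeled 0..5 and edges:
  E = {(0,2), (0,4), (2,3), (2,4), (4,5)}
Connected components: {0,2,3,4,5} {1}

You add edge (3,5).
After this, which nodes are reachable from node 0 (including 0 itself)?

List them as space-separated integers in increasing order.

Before: nodes reachable from 0: {0,2,3,4,5}
Adding (3,5): both endpoints already in same component. Reachability from 0 unchanged.
After: nodes reachable from 0: {0,2,3,4,5}

Answer: 0 2 3 4 5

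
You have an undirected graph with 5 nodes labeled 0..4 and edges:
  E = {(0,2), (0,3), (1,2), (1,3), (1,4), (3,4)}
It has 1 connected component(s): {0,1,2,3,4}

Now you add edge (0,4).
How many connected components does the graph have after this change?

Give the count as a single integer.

Initial component count: 1
Add (0,4): endpoints already in same component. Count unchanged: 1.
New component count: 1

Answer: 1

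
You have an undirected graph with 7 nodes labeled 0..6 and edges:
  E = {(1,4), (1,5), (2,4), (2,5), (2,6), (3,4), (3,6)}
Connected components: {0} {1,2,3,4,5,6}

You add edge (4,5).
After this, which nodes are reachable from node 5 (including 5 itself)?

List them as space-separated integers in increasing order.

Answer: 1 2 3 4 5 6

Derivation:
Before: nodes reachable from 5: {1,2,3,4,5,6}
Adding (4,5): both endpoints already in same component. Reachability from 5 unchanged.
After: nodes reachable from 5: {1,2,3,4,5,6}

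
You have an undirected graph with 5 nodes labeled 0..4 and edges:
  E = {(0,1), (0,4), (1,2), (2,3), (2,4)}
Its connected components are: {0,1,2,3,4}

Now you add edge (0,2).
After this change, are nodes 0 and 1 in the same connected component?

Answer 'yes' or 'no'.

Answer: yes

Derivation:
Initial components: {0,1,2,3,4}
Adding edge (0,2): both already in same component {0,1,2,3,4}. No change.
New components: {0,1,2,3,4}
Are 0 and 1 in the same component? yes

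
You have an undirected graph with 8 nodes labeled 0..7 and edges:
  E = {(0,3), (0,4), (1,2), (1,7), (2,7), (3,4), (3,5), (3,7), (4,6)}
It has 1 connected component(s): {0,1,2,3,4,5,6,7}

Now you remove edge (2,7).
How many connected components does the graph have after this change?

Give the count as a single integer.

Initial component count: 1
Remove (2,7): not a bridge. Count unchanged: 1.
  After removal, components: {0,1,2,3,4,5,6,7}
New component count: 1

Answer: 1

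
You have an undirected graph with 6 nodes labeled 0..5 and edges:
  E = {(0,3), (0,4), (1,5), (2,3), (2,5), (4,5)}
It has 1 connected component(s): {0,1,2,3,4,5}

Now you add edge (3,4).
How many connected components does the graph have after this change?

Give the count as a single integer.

Answer: 1

Derivation:
Initial component count: 1
Add (3,4): endpoints already in same component. Count unchanged: 1.
New component count: 1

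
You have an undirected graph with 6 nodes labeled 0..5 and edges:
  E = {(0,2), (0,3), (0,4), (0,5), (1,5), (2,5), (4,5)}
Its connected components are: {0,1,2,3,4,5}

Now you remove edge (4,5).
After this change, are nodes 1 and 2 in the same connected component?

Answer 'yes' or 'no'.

Answer: yes

Derivation:
Initial components: {0,1,2,3,4,5}
Removing edge (4,5): not a bridge — component count unchanged at 1.
New components: {0,1,2,3,4,5}
Are 1 and 2 in the same component? yes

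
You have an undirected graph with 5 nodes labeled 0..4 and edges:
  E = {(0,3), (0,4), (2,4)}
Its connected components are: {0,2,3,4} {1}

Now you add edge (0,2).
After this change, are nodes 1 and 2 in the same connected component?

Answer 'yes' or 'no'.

Initial components: {0,2,3,4} {1}
Adding edge (0,2): both already in same component {0,2,3,4}. No change.
New components: {0,2,3,4} {1}
Are 1 and 2 in the same component? no

Answer: no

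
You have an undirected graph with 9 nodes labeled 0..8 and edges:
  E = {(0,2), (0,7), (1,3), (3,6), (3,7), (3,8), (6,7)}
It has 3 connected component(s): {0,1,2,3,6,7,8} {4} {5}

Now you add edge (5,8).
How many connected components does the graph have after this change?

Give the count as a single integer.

Initial component count: 3
Add (5,8): merges two components. Count decreases: 3 -> 2.
New component count: 2

Answer: 2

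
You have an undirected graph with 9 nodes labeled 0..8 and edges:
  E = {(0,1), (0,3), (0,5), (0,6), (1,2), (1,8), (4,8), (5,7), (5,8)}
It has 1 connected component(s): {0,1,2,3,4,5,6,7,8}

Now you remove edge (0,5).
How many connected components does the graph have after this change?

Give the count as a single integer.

Initial component count: 1
Remove (0,5): not a bridge. Count unchanged: 1.
  After removal, components: {0,1,2,3,4,5,6,7,8}
New component count: 1

Answer: 1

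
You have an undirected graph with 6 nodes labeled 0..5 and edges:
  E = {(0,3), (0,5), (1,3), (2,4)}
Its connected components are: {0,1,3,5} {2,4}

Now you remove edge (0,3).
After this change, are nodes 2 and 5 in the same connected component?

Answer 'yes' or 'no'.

Answer: no

Derivation:
Initial components: {0,1,3,5} {2,4}
Removing edge (0,3): it was a bridge — component count 2 -> 3.
New components: {0,5} {1,3} {2,4}
Are 2 and 5 in the same component? no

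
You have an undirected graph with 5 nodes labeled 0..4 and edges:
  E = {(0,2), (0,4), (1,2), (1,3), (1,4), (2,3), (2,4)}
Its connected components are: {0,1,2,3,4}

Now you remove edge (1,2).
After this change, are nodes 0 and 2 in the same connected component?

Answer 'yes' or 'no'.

Initial components: {0,1,2,3,4}
Removing edge (1,2): not a bridge — component count unchanged at 1.
New components: {0,1,2,3,4}
Are 0 and 2 in the same component? yes

Answer: yes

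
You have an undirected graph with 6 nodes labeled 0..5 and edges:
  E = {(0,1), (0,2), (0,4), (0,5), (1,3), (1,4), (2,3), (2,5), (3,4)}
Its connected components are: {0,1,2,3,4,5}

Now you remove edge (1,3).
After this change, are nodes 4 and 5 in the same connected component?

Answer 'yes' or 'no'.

Initial components: {0,1,2,3,4,5}
Removing edge (1,3): not a bridge — component count unchanged at 1.
New components: {0,1,2,3,4,5}
Are 4 and 5 in the same component? yes

Answer: yes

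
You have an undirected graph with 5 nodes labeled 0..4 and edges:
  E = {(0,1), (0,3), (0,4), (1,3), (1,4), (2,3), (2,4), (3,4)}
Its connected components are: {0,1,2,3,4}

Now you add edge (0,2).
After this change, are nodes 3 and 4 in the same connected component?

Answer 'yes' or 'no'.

Initial components: {0,1,2,3,4}
Adding edge (0,2): both already in same component {0,1,2,3,4}. No change.
New components: {0,1,2,3,4}
Are 3 and 4 in the same component? yes

Answer: yes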